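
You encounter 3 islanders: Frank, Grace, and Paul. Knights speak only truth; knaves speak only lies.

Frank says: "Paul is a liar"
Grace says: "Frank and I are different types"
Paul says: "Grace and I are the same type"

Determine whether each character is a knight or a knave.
Frank is a knave.
Grace is a knight.
Paul is a knight.

Verification:
- Frank (knave) says "Paul is a liar" - this is FALSE (a lie) because Paul is a knight.
- Grace (knight) says "Frank and I are different types" - this is TRUE because Grace is a knight and Frank is a knave.
- Paul (knight) says "Grace and I are the same type" - this is TRUE because Paul is a knight and Grace is a knight.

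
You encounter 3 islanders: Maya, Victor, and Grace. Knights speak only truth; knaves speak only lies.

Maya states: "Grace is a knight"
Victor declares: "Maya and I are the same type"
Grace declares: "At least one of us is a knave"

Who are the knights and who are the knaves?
Maya is a knight.
Victor is a knave.
Grace is a knight.

Verification:
- Maya (knight) says "Grace is a knight" - this is TRUE because Grace is a knight.
- Victor (knave) says "Maya and I are the same type" - this is FALSE (a lie) because Victor is a knave and Maya is a knight.
- Grace (knight) says "At least one of us is a knave" - this is TRUE because Victor is a knave.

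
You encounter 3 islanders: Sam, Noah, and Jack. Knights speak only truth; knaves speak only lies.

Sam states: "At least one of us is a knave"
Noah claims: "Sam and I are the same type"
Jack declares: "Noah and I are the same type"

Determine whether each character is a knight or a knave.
Sam is a knight.
Noah is a knight.
Jack is a knave.

Verification:
- Sam (knight) says "At least one of us is a knave" - this is TRUE because Jack is a knave.
- Noah (knight) says "Sam and I are the same type" - this is TRUE because Noah is a knight and Sam is a knight.
- Jack (knave) says "Noah and I are the same type" - this is FALSE (a lie) because Jack is a knave and Noah is a knight.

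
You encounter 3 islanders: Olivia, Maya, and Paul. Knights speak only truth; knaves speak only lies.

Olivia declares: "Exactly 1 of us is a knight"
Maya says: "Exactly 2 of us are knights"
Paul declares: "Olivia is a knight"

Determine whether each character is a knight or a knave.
Olivia is a knave.
Maya is a knave.
Paul is a knave.

Verification:
- Olivia (knave) says "Exactly 1 of us is a knight" - this is FALSE (a lie) because there are 0 knights.
- Maya (knave) says "Exactly 2 of us are knights" - this is FALSE (a lie) because there are 0 knights.
- Paul (knave) says "Olivia is a knight" - this is FALSE (a lie) because Olivia is a knave.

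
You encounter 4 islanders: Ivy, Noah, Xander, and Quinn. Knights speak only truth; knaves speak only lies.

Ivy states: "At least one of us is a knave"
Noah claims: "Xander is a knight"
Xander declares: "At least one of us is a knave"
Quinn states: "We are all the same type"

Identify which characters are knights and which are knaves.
Ivy is a knight.
Noah is a knight.
Xander is a knight.
Quinn is a knave.

Verification:
- Ivy (knight) says "At least one of us is a knave" - this is TRUE because Quinn is a knave.
- Noah (knight) says "Xander is a knight" - this is TRUE because Xander is a knight.
- Xander (knight) says "At least one of us is a knave" - this is TRUE because Quinn is a knave.
- Quinn (knave) says "We are all the same type" - this is FALSE (a lie) because Ivy, Noah, and Xander are knights and Quinn is a knave.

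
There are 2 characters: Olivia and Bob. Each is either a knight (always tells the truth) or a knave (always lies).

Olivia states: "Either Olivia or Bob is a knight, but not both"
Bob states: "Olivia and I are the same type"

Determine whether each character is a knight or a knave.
Olivia is a knight.
Bob is a knave.

Verification:
- Olivia (knight) says "Either Olivia or Bob is a knight, but not both" - this is TRUE because Olivia is a knight and Bob is a knave.
- Bob (knave) says "Olivia and I are the same type" - this is FALSE (a lie) because Bob is a knave and Olivia is a knight.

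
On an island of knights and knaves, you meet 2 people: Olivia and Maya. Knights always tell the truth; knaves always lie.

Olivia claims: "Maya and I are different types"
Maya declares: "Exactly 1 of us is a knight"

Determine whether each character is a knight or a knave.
Olivia is a knave.
Maya is a knave.

Verification:
- Olivia (knave) says "Maya and I are different types" - this is FALSE (a lie) because Olivia is a knave and Maya is a knave.
- Maya (knave) says "Exactly 1 of us is a knight" - this is FALSE (a lie) because there are 0 knights.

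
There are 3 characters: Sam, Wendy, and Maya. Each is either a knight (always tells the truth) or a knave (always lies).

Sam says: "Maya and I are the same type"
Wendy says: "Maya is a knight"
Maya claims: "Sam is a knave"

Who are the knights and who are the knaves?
Sam is a knave.
Wendy is a knight.
Maya is a knight.

Verification:
- Sam (knave) says "Maya and I are the same type" - this is FALSE (a lie) because Sam is a knave and Maya is a knight.
- Wendy (knight) says "Maya is a knight" - this is TRUE because Maya is a knight.
- Maya (knight) says "Sam is a knave" - this is TRUE because Sam is a knave.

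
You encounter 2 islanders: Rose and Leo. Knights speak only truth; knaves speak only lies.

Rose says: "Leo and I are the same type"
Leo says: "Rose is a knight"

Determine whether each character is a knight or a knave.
Rose is a knight.
Leo is a knight.

Verification:
- Rose (knight) says "Leo and I are the same type" - this is TRUE because Rose is a knight and Leo is a knight.
- Leo (knight) says "Rose is a knight" - this is TRUE because Rose is a knight.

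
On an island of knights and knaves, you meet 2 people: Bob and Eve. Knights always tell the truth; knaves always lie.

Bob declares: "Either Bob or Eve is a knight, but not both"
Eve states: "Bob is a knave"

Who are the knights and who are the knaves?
Bob is a knight.
Eve is a knave.

Verification:
- Bob (knight) says "Either Bob or Eve is a knight, but not both" - this is TRUE because Bob is a knight and Eve is a knave.
- Eve (knave) says "Bob is a knave" - this is FALSE (a lie) because Bob is a knight.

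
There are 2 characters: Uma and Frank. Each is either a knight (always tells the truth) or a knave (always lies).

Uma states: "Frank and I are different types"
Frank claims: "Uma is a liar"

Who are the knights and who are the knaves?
Uma is a knight.
Frank is a knave.

Verification:
- Uma (knight) says "Frank and I are different types" - this is TRUE because Uma is a knight and Frank is a knave.
- Frank (knave) says "Uma is a liar" - this is FALSE (a lie) because Uma is a knight.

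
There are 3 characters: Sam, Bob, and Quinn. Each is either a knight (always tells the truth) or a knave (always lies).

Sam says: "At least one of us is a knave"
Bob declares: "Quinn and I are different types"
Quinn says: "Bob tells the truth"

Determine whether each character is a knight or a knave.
Sam is a knight.
Bob is a knave.
Quinn is a knave.

Verification:
- Sam (knight) says "At least one of us is a knave" - this is TRUE because Bob and Quinn are knaves.
- Bob (knave) says "Quinn and I are different types" - this is FALSE (a lie) because Bob is a knave and Quinn is a knave.
- Quinn (knave) says "Bob tells the truth" - this is FALSE (a lie) because Bob is a knave.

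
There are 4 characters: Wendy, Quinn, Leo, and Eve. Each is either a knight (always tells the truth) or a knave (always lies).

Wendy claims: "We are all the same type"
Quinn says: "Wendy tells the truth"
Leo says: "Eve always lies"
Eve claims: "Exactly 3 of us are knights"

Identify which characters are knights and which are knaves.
Wendy is a knave.
Quinn is a knave.
Leo is a knight.
Eve is a knave.

Verification:
- Wendy (knave) says "We are all the same type" - this is FALSE (a lie) because Leo is a knight and Wendy, Quinn, and Eve are knaves.
- Quinn (knave) says "Wendy tells the truth" - this is FALSE (a lie) because Wendy is a knave.
- Leo (knight) says "Eve always lies" - this is TRUE because Eve is a knave.
- Eve (knave) says "Exactly 3 of us are knights" - this is FALSE (a lie) because there are 1 knights.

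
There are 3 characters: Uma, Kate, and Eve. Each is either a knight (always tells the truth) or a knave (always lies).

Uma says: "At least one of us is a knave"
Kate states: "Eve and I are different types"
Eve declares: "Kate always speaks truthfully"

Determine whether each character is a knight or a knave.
Uma is a knight.
Kate is a knave.
Eve is a knave.

Verification:
- Uma (knight) says "At least one of us is a knave" - this is TRUE because Kate and Eve are knaves.
- Kate (knave) says "Eve and I are different types" - this is FALSE (a lie) because Kate is a knave and Eve is a knave.
- Eve (knave) says "Kate always speaks truthfully" - this is FALSE (a lie) because Kate is a knave.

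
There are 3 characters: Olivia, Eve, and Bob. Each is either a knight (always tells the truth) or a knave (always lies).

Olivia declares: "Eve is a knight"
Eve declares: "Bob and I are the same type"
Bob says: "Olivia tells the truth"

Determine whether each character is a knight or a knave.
Olivia is a knight.
Eve is a knight.
Bob is a knight.

Verification:
- Olivia (knight) says "Eve is a knight" - this is TRUE because Eve is a knight.
- Eve (knight) says "Bob and I are the same type" - this is TRUE because Eve is a knight and Bob is a knight.
- Bob (knight) says "Olivia tells the truth" - this is TRUE because Olivia is a knight.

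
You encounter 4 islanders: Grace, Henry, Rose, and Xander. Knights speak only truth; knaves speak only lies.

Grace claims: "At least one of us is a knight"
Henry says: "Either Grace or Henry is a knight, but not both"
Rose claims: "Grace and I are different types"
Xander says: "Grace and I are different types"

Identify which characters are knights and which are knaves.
Grace is a knave.
Henry is a knave.
Rose is a knave.
Xander is a knave.

Verification:
- Grace (knave) says "At least one of us is a knight" - this is FALSE (a lie) because no one is a knight.
- Henry (knave) says "Either Grace or Henry is a knight, but not both" - this is FALSE (a lie) because Grace is a knave and Henry is a knave.
- Rose (knave) says "Grace and I are different types" - this is FALSE (a lie) because Rose is a knave and Grace is a knave.
- Xander (knave) says "Grace and I are different types" - this is FALSE (a lie) because Xander is a knave and Grace is a knave.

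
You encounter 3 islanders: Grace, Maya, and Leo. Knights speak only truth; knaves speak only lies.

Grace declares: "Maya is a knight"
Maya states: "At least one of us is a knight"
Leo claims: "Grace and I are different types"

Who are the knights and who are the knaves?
Grace is a knave.
Maya is a knave.
Leo is a knave.

Verification:
- Grace (knave) says "Maya is a knight" - this is FALSE (a lie) because Maya is a knave.
- Maya (knave) says "At least one of us is a knight" - this is FALSE (a lie) because no one is a knight.
- Leo (knave) says "Grace and I are different types" - this is FALSE (a lie) because Leo is a knave and Grace is a knave.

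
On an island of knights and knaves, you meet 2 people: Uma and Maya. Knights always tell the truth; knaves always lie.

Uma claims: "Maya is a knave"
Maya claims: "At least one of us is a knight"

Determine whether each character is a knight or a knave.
Uma is a knave.
Maya is a knight.

Verification:
- Uma (knave) says "Maya is a knave" - this is FALSE (a lie) because Maya is a knight.
- Maya (knight) says "At least one of us is a knight" - this is TRUE because Maya is a knight.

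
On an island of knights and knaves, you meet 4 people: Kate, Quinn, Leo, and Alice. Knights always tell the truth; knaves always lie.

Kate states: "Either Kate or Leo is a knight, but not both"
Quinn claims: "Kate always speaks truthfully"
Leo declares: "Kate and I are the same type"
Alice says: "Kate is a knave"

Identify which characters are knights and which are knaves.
Kate is a knight.
Quinn is a knight.
Leo is a knave.
Alice is a knave.

Verification:
- Kate (knight) says "Either Kate or Leo is a knight, but not both" - this is TRUE because Kate is a knight and Leo is a knave.
- Quinn (knight) says "Kate always speaks truthfully" - this is TRUE because Kate is a knight.
- Leo (knave) says "Kate and I are the same type" - this is FALSE (a lie) because Leo is a knave and Kate is a knight.
- Alice (knave) says "Kate is a knave" - this is FALSE (a lie) because Kate is a knight.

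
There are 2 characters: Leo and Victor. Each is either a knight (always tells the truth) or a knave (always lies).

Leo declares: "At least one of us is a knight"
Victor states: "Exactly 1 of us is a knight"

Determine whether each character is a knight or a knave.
Leo is a knave.
Victor is a knave.

Verification:
- Leo (knave) says "At least one of us is a knight" - this is FALSE (a lie) because no one is a knight.
- Victor (knave) says "Exactly 1 of us is a knight" - this is FALSE (a lie) because there are 0 knights.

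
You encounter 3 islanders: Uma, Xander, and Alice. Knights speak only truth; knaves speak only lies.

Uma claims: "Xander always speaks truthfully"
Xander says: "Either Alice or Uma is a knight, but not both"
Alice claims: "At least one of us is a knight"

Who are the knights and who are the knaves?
Uma is a knave.
Xander is a knave.
Alice is a knave.

Verification:
- Uma (knave) says "Xander always speaks truthfully" - this is FALSE (a lie) because Xander is a knave.
- Xander (knave) says "Either Alice or Uma is a knight, but not both" - this is FALSE (a lie) because Alice is a knave and Uma is a knave.
- Alice (knave) says "At least one of us is a knight" - this is FALSE (a lie) because no one is a knight.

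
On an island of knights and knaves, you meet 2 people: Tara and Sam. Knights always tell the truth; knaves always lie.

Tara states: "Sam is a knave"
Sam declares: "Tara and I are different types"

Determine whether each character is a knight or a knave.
Tara is a knave.
Sam is a knight.

Verification:
- Tara (knave) says "Sam is a knave" - this is FALSE (a lie) because Sam is a knight.
- Sam (knight) says "Tara and I are different types" - this is TRUE because Sam is a knight and Tara is a knave.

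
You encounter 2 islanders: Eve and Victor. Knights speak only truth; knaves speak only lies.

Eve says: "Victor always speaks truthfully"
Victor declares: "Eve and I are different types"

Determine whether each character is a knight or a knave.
Eve is a knave.
Victor is a knave.

Verification:
- Eve (knave) says "Victor always speaks truthfully" - this is FALSE (a lie) because Victor is a knave.
- Victor (knave) says "Eve and I are different types" - this is FALSE (a lie) because Victor is a knave and Eve is a knave.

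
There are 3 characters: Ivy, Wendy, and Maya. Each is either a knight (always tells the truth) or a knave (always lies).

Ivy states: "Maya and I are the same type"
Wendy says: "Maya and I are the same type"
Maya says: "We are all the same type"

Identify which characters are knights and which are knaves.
Ivy is a knight.
Wendy is a knight.
Maya is a knight.

Verification:
- Ivy (knight) says "Maya and I are the same type" - this is TRUE because Ivy is a knight and Maya is a knight.
- Wendy (knight) says "Maya and I are the same type" - this is TRUE because Wendy is a knight and Maya is a knight.
- Maya (knight) says "We are all the same type" - this is TRUE because Ivy, Wendy, and Maya are knights.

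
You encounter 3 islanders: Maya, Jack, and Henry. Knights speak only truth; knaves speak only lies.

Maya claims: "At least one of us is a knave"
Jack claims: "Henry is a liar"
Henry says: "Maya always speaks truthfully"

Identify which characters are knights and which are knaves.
Maya is a knight.
Jack is a knave.
Henry is a knight.

Verification:
- Maya (knight) says "At least one of us is a knave" - this is TRUE because Jack is a knave.
- Jack (knave) says "Henry is a liar" - this is FALSE (a lie) because Henry is a knight.
- Henry (knight) says "Maya always speaks truthfully" - this is TRUE because Maya is a knight.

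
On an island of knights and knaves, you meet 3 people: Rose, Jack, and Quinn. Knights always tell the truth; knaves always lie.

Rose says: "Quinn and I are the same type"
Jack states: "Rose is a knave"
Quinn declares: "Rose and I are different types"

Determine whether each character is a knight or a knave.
Rose is a knave.
Jack is a knight.
Quinn is a knight.

Verification:
- Rose (knave) says "Quinn and I are the same type" - this is FALSE (a lie) because Rose is a knave and Quinn is a knight.
- Jack (knight) says "Rose is a knave" - this is TRUE because Rose is a knave.
- Quinn (knight) says "Rose and I are different types" - this is TRUE because Quinn is a knight and Rose is a knave.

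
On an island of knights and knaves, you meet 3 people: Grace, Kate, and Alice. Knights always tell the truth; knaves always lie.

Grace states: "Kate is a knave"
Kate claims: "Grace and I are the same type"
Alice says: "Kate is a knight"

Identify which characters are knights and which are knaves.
Grace is a knight.
Kate is a knave.
Alice is a knave.

Verification:
- Grace (knight) says "Kate is a knave" - this is TRUE because Kate is a knave.
- Kate (knave) says "Grace and I are the same type" - this is FALSE (a lie) because Kate is a knave and Grace is a knight.
- Alice (knave) says "Kate is a knight" - this is FALSE (a lie) because Kate is a knave.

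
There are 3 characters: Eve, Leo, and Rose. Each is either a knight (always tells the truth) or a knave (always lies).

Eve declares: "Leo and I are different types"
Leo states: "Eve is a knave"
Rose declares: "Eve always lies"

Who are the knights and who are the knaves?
Eve is a knight.
Leo is a knave.
Rose is a knave.

Verification:
- Eve (knight) says "Leo and I are different types" - this is TRUE because Eve is a knight and Leo is a knave.
- Leo (knave) says "Eve is a knave" - this is FALSE (a lie) because Eve is a knight.
- Rose (knave) says "Eve always lies" - this is FALSE (a lie) because Eve is a knight.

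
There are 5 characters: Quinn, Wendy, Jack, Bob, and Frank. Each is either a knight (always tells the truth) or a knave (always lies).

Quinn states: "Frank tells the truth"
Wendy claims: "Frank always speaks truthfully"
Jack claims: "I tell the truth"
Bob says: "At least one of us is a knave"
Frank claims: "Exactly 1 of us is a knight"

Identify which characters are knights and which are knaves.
Quinn is a knave.
Wendy is a knave.
Jack is a knight.
Bob is a knight.
Frank is a knave.

Verification:
- Quinn (knave) says "Frank tells the truth" - this is FALSE (a lie) because Frank is a knave.
- Wendy (knave) says "Frank always speaks truthfully" - this is FALSE (a lie) because Frank is a knave.
- Jack (knight) says "I tell the truth" - this is TRUE because Jack is a knight.
- Bob (knight) says "At least one of us is a knave" - this is TRUE because Quinn, Wendy, and Frank are knaves.
- Frank (knave) says "Exactly 1 of us is a knight" - this is FALSE (a lie) because there are 2 knights.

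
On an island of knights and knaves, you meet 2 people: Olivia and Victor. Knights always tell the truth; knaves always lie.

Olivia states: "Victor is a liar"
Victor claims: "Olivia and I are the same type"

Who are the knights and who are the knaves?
Olivia is a knight.
Victor is a knave.

Verification:
- Olivia (knight) says "Victor is a liar" - this is TRUE because Victor is a knave.
- Victor (knave) says "Olivia and I are the same type" - this is FALSE (a lie) because Victor is a knave and Olivia is a knight.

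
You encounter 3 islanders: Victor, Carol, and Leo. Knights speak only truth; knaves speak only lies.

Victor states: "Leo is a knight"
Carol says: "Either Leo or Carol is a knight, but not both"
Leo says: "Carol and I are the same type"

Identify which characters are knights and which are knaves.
Victor is a knave.
Carol is a knight.
Leo is a knave.

Verification:
- Victor (knave) says "Leo is a knight" - this is FALSE (a lie) because Leo is a knave.
- Carol (knight) says "Either Leo or Carol is a knight, but not both" - this is TRUE because Leo is a knave and Carol is a knight.
- Leo (knave) says "Carol and I are the same type" - this is FALSE (a lie) because Leo is a knave and Carol is a knight.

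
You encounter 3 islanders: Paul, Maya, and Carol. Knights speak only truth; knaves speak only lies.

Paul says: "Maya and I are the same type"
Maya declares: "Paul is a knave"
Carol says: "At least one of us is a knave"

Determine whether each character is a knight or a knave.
Paul is a knave.
Maya is a knight.
Carol is a knight.

Verification:
- Paul (knave) says "Maya and I are the same type" - this is FALSE (a lie) because Paul is a knave and Maya is a knight.
- Maya (knight) says "Paul is a knave" - this is TRUE because Paul is a knave.
- Carol (knight) says "At least one of us is a knave" - this is TRUE because Paul is a knave.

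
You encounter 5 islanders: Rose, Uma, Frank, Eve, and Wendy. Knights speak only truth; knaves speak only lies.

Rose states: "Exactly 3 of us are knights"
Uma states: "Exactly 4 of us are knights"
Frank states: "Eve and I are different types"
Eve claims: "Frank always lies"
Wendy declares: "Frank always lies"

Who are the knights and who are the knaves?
Rose is a knave.
Uma is a knave.
Frank is a knight.
Eve is a knave.
Wendy is a knave.

Verification:
- Rose (knave) says "Exactly 3 of us are knights" - this is FALSE (a lie) because there are 1 knights.
- Uma (knave) says "Exactly 4 of us are knights" - this is FALSE (a lie) because there are 1 knights.
- Frank (knight) says "Eve and I are different types" - this is TRUE because Frank is a knight and Eve is a knave.
- Eve (knave) says "Frank always lies" - this is FALSE (a lie) because Frank is a knight.
- Wendy (knave) says "Frank always lies" - this is FALSE (a lie) because Frank is a knight.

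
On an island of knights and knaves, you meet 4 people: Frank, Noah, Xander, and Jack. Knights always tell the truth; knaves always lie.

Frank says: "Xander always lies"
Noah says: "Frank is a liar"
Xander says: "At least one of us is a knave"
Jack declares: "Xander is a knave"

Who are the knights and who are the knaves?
Frank is a knave.
Noah is a knight.
Xander is a knight.
Jack is a knave.

Verification:
- Frank (knave) says "Xander always lies" - this is FALSE (a lie) because Xander is a knight.
- Noah (knight) says "Frank is a liar" - this is TRUE because Frank is a knave.
- Xander (knight) says "At least one of us is a knave" - this is TRUE because Frank and Jack are knaves.
- Jack (knave) says "Xander is a knave" - this is FALSE (a lie) because Xander is a knight.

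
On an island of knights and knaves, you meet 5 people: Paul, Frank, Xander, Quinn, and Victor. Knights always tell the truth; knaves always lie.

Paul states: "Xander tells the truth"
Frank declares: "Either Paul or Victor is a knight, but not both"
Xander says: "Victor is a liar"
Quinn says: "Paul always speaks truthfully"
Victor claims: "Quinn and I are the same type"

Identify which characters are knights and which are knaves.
Paul is a knight.
Frank is a knight.
Xander is a knight.
Quinn is a knight.
Victor is a knave.

Verification:
- Paul (knight) says "Xander tells the truth" - this is TRUE because Xander is a knight.
- Frank (knight) says "Either Paul or Victor is a knight, but not both" - this is TRUE because Paul is a knight and Victor is a knave.
- Xander (knight) says "Victor is a liar" - this is TRUE because Victor is a knave.
- Quinn (knight) says "Paul always speaks truthfully" - this is TRUE because Paul is a knight.
- Victor (knave) says "Quinn and I are the same type" - this is FALSE (a lie) because Victor is a knave and Quinn is a knight.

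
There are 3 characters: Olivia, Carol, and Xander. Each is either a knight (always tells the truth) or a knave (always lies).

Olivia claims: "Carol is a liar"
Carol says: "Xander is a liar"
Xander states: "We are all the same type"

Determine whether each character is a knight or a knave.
Olivia is a knave.
Carol is a knight.
Xander is a knave.

Verification:
- Olivia (knave) says "Carol is a liar" - this is FALSE (a lie) because Carol is a knight.
- Carol (knight) says "Xander is a liar" - this is TRUE because Xander is a knave.
- Xander (knave) says "We are all the same type" - this is FALSE (a lie) because Carol is a knight and Olivia and Xander are knaves.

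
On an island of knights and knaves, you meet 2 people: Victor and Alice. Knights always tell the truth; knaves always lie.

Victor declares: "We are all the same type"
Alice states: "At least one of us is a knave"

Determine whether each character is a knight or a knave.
Victor is a knave.
Alice is a knight.

Verification:
- Victor (knave) says "We are all the same type" - this is FALSE (a lie) because Alice is a knight and Victor is a knave.
- Alice (knight) says "At least one of us is a knave" - this is TRUE because Victor is a knave.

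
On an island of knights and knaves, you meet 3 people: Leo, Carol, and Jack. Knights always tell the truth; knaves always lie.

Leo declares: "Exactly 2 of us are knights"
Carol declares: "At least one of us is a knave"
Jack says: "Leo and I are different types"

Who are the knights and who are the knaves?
Leo is a knave.
Carol is a knight.
Jack is a knave.

Verification:
- Leo (knave) says "Exactly 2 of us are knights" - this is FALSE (a lie) because there are 1 knights.
- Carol (knight) says "At least one of us is a knave" - this is TRUE because Leo and Jack are knaves.
- Jack (knave) says "Leo and I are different types" - this is FALSE (a lie) because Jack is a knave and Leo is a knave.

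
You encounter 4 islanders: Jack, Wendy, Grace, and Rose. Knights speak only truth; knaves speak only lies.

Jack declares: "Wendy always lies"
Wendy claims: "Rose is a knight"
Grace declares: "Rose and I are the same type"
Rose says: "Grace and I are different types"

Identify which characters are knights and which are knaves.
Jack is a knave.
Wendy is a knight.
Grace is a knave.
Rose is a knight.

Verification:
- Jack (knave) says "Wendy always lies" - this is FALSE (a lie) because Wendy is a knight.
- Wendy (knight) says "Rose is a knight" - this is TRUE because Rose is a knight.
- Grace (knave) says "Rose and I are the same type" - this is FALSE (a lie) because Grace is a knave and Rose is a knight.
- Rose (knight) says "Grace and I are different types" - this is TRUE because Rose is a knight and Grace is a knave.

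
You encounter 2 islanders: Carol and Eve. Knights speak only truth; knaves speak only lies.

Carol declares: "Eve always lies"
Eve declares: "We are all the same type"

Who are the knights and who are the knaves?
Carol is a knight.
Eve is a knave.

Verification:
- Carol (knight) says "Eve always lies" - this is TRUE because Eve is a knave.
- Eve (knave) says "We are all the same type" - this is FALSE (a lie) because Carol is a knight and Eve is a knave.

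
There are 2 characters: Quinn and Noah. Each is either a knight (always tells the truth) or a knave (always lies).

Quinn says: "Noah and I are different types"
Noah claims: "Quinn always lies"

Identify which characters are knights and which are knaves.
Quinn is a knight.
Noah is a knave.

Verification:
- Quinn (knight) says "Noah and I are different types" - this is TRUE because Quinn is a knight and Noah is a knave.
- Noah (knave) says "Quinn always lies" - this is FALSE (a lie) because Quinn is a knight.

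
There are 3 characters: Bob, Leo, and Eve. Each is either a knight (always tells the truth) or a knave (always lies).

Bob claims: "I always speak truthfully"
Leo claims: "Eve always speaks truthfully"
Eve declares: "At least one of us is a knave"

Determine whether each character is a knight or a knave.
Bob is a knave.
Leo is a knight.
Eve is a knight.

Verification:
- Bob (knave) says "I always speak truthfully" - this is FALSE (a lie) because Bob is a knave.
- Leo (knight) says "Eve always speaks truthfully" - this is TRUE because Eve is a knight.
- Eve (knight) says "At least one of us is a knave" - this is TRUE because Bob is a knave.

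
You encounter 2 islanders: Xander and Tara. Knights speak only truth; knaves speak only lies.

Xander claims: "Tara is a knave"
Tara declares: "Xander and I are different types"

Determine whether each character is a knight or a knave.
Xander is a knave.
Tara is a knight.

Verification:
- Xander (knave) says "Tara is a knave" - this is FALSE (a lie) because Tara is a knight.
- Tara (knight) says "Xander and I are different types" - this is TRUE because Tara is a knight and Xander is a knave.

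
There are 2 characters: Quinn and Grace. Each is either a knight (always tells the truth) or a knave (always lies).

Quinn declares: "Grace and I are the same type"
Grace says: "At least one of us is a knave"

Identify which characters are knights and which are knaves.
Quinn is a knave.
Grace is a knight.

Verification:
- Quinn (knave) says "Grace and I are the same type" - this is FALSE (a lie) because Quinn is a knave and Grace is a knight.
- Grace (knight) says "At least one of us is a knave" - this is TRUE because Quinn is a knave.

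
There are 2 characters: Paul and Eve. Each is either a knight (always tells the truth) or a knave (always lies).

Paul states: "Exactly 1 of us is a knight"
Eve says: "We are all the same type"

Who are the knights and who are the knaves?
Paul is a knight.
Eve is a knave.

Verification:
- Paul (knight) says "Exactly 1 of us is a knight" - this is TRUE because there are 1 knights.
- Eve (knave) says "We are all the same type" - this is FALSE (a lie) because Paul is a knight and Eve is a knave.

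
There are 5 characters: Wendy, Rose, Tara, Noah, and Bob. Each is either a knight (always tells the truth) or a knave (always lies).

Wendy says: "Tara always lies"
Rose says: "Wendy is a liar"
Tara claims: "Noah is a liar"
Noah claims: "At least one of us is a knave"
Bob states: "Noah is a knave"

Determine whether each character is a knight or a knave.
Wendy is a knight.
Rose is a knave.
Tara is a knave.
Noah is a knight.
Bob is a knave.

Verification:
- Wendy (knight) says "Tara always lies" - this is TRUE because Tara is a knave.
- Rose (knave) says "Wendy is a liar" - this is FALSE (a lie) because Wendy is a knight.
- Tara (knave) says "Noah is a liar" - this is FALSE (a lie) because Noah is a knight.
- Noah (knight) says "At least one of us is a knave" - this is TRUE because Rose, Tara, and Bob are knaves.
- Bob (knave) says "Noah is a knave" - this is FALSE (a lie) because Noah is a knight.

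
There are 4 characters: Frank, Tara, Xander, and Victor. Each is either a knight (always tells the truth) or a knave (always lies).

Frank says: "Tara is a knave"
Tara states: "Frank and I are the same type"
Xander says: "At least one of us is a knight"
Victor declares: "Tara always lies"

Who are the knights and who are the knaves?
Frank is a knight.
Tara is a knave.
Xander is a knight.
Victor is a knight.

Verification:
- Frank (knight) says "Tara is a knave" - this is TRUE because Tara is a knave.
- Tara (knave) says "Frank and I are the same type" - this is FALSE (a lie) because Tara is a knave and Frank is a knight.
- Xander (knight) says "At least one of us is a knight" - this is TRUE because Frank, Xander, and Victor are knights.
- Victor (knight) says "Tara always lies" - this is TRUE because Tara is a knave.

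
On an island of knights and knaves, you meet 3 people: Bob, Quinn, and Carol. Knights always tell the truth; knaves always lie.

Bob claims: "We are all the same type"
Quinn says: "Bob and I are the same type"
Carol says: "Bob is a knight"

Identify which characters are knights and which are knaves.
Bob is a knight.
Quinn is a knight.
Carol is a knight.

Verification:
- Bob (knight) says "We are all the same type" - this is TRUE because Bob, Quinn, and Carol are knights.
- Quinn (knight) says "Bob and I are the same type" - this is TRUE because Quinn is a knight and Bob is a knight.
- Carol (knight) says "Bob is a knight" - this is TRUE because Bob is a knight.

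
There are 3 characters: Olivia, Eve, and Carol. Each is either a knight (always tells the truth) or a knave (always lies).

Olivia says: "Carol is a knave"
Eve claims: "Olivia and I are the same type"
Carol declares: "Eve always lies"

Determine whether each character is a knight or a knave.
Olivia is a knight.
Eve is a knight.
Carol is a knave.

Verification:
- Olivia (knight) says "Carol is a knave" - this is TRUE because Carol is a knave.
- Eve (knight) says "Olivia and I are the same type" - this is TRUE because Eve is a knight and Olivia is a knight.
- Carol (knave) says "Eve always lies" - this is FALSE (a lie) because Eve is a knight.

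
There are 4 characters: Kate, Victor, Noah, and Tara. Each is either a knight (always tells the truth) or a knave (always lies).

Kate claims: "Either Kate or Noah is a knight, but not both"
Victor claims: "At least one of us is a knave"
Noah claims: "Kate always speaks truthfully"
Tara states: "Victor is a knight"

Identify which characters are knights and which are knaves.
Kate is a knave.
Victor is a knight.
Noah is a knave.
Tara is a knight.

Verification:
- Kate (knave) says "Either Kate or Noah is a knight, but not both" - this is FALSE (a lie) because Kate is a knave and Noah is a knave.
- Victor (knight) says "At least one of us is a knave" - this is TRUE because Kate and Noah are knaves.
- Noah (knave) says "Kate always speaks truthfully" - this is FALSE (a lie) because Kate is a knave.
- Tara (knight) says "Victor is a knight" - this is TRUE because Victor is a knight.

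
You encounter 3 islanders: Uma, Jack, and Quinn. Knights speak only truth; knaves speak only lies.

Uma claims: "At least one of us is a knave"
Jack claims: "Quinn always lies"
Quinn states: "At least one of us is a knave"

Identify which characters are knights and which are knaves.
Uma is a knight.
Jack is a knave.
Quinn is a knight.

Verification:
- Uma (knight) says "At least one of us is a knave" - this is TRUE because Jack is a knave.
- Jack (knave) says "Quinn always lies" - this is FALSE (a lie) because Quinn is a knight.
- Quinn (knight) says "At least one of us is a knave" - this is TRUE because Jack is a knave.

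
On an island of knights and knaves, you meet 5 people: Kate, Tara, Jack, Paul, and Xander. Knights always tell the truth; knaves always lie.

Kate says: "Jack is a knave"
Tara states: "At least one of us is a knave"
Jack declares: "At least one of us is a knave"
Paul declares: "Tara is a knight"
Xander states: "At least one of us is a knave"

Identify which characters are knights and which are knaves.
Kate is a knave.
Tara is a knight.
Jack is a knight.
Paul is a knight.
Xander is a knight.

Verification:
- Kate (knave) says "Jack is a knave" - this is FALSE (a lie) because Jack is a knight.
- Tara (knight) says "At least one of us is a knave" - this is TRUE because Kate is a knave.
- Jack (knight) says "At least one of us is a knave" - this is TRUE because Kate is a knave.
- Paul (knight) says "Tara is a knight" - this is TRUE because Tara is a knight.
- Xander (knight) says "At least one of us is a knave" - this is TRUE because Kate is a knave.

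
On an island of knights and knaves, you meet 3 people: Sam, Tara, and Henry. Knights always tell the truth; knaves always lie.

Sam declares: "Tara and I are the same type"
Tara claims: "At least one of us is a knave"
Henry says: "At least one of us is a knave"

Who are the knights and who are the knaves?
Sam is a knave.
Tara is a knight.
Henry is a knight.

Verification:
- Sam (knave) says "Tara and I are the same type" - this is FALSE (a lie) because Sam is a knave and Tara is a knight.
- Tara (knight) says "At least one of us is a knave" - this is TRUE because Sam is a knave.
- Henry (knight) says "At least one of us is a knave" - this is TRUE because Sam is a knave.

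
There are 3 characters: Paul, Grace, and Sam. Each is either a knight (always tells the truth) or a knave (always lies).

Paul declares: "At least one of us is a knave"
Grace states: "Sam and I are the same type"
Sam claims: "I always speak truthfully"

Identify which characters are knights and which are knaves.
Paul is a knight.
Grace is a knave.
Sam is a knight.

Verification:
- Paul (knight) says "At least one of us is a knave" - this is TRUE because Grace is a knave.
- Grace (knave) says "Sam and I are the same type" - this is FALSE (a lie) because Grace is a knave and Sam is a knight.
- Sam (knight) says "I always speak truthfully" - this is TRUE because Sam is a knight.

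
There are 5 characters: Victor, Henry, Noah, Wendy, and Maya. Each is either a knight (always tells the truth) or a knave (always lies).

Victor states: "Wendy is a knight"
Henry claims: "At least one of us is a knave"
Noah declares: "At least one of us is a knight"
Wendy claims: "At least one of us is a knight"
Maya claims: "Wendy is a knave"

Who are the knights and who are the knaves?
Victor is a knight.
Henry is a knight.
Noah is a knight.
Wendy is a knight.
Maya is a knave.

Verification:
- Victor (knight) says "Wendy is a knight" - this is TRUE because Wendy is a knight.
- Henry (knight) says "At least one of us is a knave" - this is TRUE because Maya is a knave.
- Noah (knight) says "At least one of us is a knight" - this is TRUE because Victor, Henry, Noah, and Wendy are knights.
- Wendy (knight) says "At least one of us is a knight" - this is TRUE because Victor, Henry, Noah, and Wendy are knights.
- Maya (knave) says "Wendy is a knave" - this is FALSE (a lie) because Wendy is a knight.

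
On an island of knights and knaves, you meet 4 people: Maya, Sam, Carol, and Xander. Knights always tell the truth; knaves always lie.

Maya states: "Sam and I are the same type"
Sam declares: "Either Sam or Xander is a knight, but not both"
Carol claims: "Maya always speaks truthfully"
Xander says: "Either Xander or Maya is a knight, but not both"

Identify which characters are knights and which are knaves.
Maya is a knave.
Sam is a knight.
Carol is a knave.
Xander is a knave.

Verification:
- Maya (knave) says "Sam and I are the same type" - this is FALSE (a lie) because Maya is a knave and Sam is a knight.
- Sam (knight) says "Either Sam or Xander is a knight, but not both" - this is TRUE because Sam is a knight and Xander is a knave.
- Carol (knave) says "Maya always speaks truthfully" - this is FALSE (a lie) because Maya is a knave.
- Xander (knave) says "Either Xander or Maya is a knight, but not both" - this is FALSE (a lie) because Xander is a knave and Maya is a knave.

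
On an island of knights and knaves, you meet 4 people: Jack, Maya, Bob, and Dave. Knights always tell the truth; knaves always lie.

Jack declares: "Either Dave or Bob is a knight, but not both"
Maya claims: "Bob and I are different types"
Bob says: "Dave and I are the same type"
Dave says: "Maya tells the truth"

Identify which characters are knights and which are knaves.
Jack is a knight.
Maya is a knight.
Bob is a knave.
Dave is a knight.

Verification:
- Jack (knight) says "Either Dave or Bob is a knight, but not both" - this is TRUE because Dave is a knight and Bob is a knave.
- Maya (knight) says "Bob and I are different types" - this is TRUE because Maya is a knight and Bob is a knave.
- Bob (knave) says "Dave and I are the same type" - this is FALSE (a lie) because Bob is a knave and Dave is a knight.
- Dave (knight) says "Maya tells the truth" - this is TRUE because Maya is a knight.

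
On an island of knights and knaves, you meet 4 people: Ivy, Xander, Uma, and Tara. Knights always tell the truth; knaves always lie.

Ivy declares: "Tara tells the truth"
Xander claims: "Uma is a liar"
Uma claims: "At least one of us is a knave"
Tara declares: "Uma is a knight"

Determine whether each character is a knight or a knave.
Ivy is a knight.
Xander is a knave.
Uma is a knight.
Tara is a knight.

Verification:
- Ivy (knight) says "Tara tells the truth" - this is TRUE because Tara is a knight.
- Xander (knave) says "Uma is a liar" - this is FALSE (a lie) because Uma is a knight.
- Uma (knight) says "At least one of us is a knave" - this is TRUE because Xander is a knave.
- Tara (knight) says "Uma is a knight" - this is TRUE because Uma is a knight.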